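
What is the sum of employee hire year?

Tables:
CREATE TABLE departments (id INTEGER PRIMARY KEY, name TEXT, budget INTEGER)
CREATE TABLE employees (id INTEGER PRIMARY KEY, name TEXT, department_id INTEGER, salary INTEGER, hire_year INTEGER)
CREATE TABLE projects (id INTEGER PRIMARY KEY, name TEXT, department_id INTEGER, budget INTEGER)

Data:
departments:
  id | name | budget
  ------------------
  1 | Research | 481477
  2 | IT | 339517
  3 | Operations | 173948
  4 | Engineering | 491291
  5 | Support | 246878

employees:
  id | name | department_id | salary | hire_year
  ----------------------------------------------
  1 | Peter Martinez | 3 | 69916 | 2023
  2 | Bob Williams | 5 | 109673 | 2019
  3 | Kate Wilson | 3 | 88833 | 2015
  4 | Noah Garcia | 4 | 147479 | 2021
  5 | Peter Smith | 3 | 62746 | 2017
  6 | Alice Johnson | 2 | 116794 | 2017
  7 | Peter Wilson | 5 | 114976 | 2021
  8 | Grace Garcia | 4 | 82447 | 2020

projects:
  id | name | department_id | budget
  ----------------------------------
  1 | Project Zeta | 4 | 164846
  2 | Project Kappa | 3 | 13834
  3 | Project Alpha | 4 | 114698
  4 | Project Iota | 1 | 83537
SELECT SUM(hire_year) FROM employees

Execution result:
16153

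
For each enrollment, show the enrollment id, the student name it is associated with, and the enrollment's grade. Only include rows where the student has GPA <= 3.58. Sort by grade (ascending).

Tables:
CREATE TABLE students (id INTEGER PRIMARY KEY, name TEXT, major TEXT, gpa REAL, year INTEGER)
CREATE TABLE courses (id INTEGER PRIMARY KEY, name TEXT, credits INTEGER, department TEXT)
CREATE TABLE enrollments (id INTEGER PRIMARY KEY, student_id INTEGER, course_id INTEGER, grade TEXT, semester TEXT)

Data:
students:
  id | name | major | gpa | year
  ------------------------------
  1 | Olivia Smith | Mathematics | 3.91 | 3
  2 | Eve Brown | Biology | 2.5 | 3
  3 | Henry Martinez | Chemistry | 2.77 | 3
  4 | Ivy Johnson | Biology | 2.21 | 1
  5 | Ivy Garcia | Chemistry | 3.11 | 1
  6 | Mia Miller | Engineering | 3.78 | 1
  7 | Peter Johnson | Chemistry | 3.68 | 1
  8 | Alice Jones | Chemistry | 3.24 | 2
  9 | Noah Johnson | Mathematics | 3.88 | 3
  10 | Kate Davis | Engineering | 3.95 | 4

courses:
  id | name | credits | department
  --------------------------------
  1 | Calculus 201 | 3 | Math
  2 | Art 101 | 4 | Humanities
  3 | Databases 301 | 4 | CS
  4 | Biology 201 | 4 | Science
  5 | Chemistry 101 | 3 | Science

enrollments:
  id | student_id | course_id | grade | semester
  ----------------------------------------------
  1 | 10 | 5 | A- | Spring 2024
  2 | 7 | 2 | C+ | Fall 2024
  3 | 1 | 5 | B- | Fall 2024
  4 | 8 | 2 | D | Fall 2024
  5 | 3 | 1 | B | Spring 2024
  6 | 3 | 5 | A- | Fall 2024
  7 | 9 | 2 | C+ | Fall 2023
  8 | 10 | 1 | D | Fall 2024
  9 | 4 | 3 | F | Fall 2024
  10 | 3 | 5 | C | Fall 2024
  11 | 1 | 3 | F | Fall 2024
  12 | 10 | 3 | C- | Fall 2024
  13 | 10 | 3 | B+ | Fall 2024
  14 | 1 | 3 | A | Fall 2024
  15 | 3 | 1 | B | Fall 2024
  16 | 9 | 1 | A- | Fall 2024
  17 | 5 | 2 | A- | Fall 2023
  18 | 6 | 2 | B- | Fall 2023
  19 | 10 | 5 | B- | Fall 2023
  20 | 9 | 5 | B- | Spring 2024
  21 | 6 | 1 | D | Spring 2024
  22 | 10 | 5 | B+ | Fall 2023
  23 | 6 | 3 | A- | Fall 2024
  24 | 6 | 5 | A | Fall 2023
SELECT c.id, p.name AS student, c.grade FROM enrollments c JOIN students p ON c.student_id = p.id WHERE p.gpa <= 3.58 ORDER BY c.grade ASC

Execution result:
id | student | grade
6 | Henry Martinez | A-
17 | Ivy Garcia | A-
5 | Henry Martinez | B
15 | Henry Martinez | B
10 | Henry Martinez | C
4 | Alice Jones | D
9 | Ivy Johnson | F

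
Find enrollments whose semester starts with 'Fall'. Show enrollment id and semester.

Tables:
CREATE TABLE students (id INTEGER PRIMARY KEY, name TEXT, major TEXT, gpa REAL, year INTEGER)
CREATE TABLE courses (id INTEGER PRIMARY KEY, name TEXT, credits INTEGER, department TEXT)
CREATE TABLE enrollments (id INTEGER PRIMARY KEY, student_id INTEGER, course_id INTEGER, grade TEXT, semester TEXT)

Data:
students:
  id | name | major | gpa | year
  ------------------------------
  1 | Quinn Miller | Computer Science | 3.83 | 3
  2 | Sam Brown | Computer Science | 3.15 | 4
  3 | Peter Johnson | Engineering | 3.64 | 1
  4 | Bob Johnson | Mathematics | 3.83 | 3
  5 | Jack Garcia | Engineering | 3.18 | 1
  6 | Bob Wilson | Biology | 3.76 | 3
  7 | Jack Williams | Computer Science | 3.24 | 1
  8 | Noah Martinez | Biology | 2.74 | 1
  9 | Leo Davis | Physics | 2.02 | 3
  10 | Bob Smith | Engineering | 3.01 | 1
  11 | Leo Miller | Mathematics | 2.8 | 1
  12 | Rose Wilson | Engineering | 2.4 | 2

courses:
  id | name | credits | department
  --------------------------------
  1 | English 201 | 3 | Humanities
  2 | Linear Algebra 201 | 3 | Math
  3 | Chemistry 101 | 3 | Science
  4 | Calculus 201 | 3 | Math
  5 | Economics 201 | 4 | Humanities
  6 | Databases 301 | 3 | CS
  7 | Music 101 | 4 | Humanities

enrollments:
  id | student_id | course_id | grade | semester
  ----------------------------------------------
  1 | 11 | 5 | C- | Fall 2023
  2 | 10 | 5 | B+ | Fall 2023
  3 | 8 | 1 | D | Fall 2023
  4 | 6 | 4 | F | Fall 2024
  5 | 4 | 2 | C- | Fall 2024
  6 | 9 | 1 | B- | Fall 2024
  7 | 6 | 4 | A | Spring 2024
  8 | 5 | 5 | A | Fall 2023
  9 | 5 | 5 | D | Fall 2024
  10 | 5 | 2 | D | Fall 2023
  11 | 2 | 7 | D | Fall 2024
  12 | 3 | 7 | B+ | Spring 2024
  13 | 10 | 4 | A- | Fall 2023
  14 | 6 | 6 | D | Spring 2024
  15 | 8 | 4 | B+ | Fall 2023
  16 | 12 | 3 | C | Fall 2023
SELECT id, semester FROM enrollments WHERE semester LIKE 'Fall%'

Execution result:
id | semester
1 | Fall 2023
2 | Fall 2023
3 | Fall 2023
4 | Fall 2024
5 | Fall 2024
6 | Fall 2024
8 | Fall 2023
9 | Fall 2024
10 | Fall 2023
11 | Fall 2024
13 | Fall 2023
15 | Fall 2023
16 | Fall 2023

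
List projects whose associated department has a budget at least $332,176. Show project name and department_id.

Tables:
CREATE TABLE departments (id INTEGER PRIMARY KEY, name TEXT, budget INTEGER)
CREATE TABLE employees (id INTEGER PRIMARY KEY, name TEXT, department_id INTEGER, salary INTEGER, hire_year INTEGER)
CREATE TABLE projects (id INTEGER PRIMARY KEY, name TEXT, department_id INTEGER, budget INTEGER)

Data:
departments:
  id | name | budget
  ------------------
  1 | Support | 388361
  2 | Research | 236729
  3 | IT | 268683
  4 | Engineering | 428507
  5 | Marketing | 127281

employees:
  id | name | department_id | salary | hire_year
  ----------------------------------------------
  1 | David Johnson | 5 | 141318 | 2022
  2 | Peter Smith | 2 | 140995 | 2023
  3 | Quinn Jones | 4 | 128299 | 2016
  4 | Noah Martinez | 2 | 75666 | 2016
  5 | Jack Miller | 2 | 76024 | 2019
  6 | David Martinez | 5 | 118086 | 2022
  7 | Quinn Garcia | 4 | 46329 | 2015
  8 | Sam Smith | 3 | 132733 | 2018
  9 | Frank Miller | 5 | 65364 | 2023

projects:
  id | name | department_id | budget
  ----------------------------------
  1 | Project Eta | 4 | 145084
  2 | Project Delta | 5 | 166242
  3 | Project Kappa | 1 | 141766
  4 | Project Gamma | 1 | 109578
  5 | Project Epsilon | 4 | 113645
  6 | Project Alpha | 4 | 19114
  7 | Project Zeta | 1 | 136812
SELECT name, department_id FROM projects WHERE department_id IN (SELECT id FROM departments WHERE budget >= 332176)

Execution result:
name | department_id
Project Eta | 4
Project Kappa | 1
Project Gamma | 1
Project Epsilon | 4
Project Alpha | 4
Project Zeta | 1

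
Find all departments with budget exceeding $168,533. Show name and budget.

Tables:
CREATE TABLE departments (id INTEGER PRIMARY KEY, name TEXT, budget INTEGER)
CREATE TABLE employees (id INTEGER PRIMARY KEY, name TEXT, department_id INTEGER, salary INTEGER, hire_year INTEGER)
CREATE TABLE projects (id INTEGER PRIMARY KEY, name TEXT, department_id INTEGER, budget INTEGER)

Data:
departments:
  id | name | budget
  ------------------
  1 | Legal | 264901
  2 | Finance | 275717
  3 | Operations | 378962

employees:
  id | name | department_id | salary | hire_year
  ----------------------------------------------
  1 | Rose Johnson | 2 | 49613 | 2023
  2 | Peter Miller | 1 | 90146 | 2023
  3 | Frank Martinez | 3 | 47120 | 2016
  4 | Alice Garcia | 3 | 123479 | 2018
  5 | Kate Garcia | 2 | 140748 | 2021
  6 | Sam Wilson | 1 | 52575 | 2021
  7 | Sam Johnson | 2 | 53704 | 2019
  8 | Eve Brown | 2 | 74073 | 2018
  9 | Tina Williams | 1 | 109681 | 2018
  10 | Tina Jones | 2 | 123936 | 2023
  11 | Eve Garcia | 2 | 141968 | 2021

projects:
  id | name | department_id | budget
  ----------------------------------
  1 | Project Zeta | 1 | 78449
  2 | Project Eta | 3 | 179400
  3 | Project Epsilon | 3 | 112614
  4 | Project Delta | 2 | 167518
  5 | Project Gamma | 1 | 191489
SELECT name, budget FROM departments WHERE budget > 168533

Execution result:
name | budget
Legal | 264901
Finance | 275717
Operations | 378962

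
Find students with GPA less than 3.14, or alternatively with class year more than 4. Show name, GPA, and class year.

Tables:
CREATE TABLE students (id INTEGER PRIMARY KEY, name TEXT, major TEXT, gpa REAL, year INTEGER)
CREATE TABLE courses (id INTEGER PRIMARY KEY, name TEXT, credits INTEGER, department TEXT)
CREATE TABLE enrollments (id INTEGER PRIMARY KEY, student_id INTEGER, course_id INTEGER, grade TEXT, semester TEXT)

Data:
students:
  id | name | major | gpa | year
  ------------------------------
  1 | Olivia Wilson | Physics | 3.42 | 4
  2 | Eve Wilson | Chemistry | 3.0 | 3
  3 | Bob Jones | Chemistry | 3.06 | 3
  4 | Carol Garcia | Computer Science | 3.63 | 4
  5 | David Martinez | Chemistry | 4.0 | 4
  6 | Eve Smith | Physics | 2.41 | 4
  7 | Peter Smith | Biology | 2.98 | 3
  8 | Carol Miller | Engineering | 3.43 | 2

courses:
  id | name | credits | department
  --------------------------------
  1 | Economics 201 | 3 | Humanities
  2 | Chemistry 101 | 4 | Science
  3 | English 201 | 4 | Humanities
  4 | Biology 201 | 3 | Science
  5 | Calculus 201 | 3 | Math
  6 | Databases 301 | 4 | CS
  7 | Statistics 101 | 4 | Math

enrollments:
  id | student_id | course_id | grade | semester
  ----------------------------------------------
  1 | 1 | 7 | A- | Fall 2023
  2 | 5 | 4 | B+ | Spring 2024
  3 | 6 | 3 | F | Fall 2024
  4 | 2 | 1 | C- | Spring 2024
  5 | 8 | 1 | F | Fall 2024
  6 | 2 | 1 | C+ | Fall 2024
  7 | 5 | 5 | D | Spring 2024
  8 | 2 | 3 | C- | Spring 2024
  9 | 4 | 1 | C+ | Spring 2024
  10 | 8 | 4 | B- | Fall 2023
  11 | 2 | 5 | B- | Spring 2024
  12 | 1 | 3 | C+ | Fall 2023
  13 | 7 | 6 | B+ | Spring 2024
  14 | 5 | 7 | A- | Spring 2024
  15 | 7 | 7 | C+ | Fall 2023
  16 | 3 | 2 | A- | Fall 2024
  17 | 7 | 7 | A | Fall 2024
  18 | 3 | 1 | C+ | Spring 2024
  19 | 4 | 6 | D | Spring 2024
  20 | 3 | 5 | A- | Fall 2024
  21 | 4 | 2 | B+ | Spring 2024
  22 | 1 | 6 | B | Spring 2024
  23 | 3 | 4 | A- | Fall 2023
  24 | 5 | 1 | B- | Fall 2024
SELECT name, gpa, year FROM students WHERE gpa < 3.14 OR year > 4

Execution result:
name | gpa | year
Eve Wilson | 3.00 | 3
Bob Jones | 3.06 | 3
Eve Smith | 2.41 | 4
Peter Smith | 2.98 | 3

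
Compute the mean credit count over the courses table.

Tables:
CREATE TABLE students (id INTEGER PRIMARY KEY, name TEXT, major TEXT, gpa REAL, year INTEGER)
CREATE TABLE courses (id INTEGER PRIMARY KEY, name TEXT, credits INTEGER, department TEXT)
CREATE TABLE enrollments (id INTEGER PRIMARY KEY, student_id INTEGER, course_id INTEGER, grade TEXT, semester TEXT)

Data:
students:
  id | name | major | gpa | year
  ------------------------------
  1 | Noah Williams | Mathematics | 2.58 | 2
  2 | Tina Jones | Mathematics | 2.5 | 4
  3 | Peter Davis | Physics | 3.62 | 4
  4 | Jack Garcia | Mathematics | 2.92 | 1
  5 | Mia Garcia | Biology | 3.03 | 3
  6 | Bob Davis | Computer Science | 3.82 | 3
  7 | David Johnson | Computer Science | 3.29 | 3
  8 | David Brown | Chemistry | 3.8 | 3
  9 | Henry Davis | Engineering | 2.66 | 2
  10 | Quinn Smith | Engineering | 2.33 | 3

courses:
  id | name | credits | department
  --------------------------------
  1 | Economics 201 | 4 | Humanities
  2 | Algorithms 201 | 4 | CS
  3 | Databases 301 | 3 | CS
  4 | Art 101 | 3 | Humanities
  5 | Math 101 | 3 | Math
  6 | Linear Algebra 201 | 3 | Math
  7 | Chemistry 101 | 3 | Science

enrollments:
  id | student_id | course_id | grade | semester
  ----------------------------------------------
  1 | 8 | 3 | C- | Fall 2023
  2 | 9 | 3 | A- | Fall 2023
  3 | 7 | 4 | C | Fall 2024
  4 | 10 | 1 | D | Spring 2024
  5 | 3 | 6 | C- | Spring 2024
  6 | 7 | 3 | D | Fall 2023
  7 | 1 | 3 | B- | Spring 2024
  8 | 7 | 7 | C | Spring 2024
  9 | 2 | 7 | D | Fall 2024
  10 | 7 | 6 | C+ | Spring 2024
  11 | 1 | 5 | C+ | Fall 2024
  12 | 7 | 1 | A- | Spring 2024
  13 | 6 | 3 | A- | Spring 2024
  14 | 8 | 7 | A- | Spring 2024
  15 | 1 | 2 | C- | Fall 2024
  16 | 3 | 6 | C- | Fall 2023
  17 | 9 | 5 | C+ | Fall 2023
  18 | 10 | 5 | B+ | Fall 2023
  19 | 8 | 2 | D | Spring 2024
SELECT AVG(credits) FROM courses

Execution result:
3.29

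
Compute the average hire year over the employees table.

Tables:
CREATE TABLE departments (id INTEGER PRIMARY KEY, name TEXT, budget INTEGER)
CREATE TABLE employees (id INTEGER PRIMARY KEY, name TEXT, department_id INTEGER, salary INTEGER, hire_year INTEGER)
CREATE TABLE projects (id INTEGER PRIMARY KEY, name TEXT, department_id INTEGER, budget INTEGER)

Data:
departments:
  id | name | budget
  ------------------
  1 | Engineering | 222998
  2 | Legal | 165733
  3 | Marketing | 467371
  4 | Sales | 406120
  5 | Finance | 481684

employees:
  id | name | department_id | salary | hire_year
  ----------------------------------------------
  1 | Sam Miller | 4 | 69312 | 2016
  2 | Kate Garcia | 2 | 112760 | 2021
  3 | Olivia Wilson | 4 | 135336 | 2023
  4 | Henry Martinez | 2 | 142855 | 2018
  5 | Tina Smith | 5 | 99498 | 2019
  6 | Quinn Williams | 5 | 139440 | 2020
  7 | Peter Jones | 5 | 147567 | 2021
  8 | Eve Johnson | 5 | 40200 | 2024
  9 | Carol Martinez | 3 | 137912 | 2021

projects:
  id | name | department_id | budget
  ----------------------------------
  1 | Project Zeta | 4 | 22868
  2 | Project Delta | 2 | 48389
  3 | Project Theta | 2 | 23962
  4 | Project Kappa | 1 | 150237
SELECT AVG(hire_year) FROM employees

Execution result:
2020.33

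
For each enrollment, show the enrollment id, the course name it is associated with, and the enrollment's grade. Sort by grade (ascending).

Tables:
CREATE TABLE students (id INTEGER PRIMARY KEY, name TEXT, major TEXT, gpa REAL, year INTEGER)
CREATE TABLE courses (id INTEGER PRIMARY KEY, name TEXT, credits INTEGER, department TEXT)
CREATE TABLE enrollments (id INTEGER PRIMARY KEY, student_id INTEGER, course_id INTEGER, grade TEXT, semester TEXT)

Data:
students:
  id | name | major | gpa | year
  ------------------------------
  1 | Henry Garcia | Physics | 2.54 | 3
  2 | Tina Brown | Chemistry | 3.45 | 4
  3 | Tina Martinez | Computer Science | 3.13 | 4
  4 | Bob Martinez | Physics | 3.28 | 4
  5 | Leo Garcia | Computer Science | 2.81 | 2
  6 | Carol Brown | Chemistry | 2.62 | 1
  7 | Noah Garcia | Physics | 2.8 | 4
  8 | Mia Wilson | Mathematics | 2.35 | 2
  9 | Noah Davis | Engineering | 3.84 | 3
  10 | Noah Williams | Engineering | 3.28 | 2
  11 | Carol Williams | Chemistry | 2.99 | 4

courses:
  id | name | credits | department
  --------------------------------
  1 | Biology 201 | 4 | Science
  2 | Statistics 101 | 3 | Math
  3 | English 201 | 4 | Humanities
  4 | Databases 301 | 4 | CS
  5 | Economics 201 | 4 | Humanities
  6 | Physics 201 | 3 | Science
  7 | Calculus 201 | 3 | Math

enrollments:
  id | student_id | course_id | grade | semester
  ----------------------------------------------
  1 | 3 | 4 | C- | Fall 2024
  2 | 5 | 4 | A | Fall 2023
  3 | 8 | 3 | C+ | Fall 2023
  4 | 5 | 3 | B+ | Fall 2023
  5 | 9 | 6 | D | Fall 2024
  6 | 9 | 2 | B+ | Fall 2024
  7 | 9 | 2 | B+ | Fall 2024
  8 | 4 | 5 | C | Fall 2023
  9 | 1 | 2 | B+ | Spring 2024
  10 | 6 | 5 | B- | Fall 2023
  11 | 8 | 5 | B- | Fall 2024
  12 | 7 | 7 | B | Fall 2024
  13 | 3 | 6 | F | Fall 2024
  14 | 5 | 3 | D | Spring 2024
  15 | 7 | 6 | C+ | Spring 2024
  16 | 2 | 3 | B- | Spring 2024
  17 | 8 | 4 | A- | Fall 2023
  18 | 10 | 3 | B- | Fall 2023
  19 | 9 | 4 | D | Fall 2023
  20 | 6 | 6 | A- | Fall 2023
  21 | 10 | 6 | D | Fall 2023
SELECT c.id, p.name AS course, c.grade FROM enrollments c JOIN courses p ON c.course_id = p.id ORDER BY c.grade ASC

Execution result:
id | course | grade
2 | Databases 301 | A
17 | Databases 301 | A-
20 | Physics 201 | A-
12 | Calculus 201 | B
4 | English 201 | B+
6 | Statistics 101 | B+
7 | Statistics 101 | B+
9 | Statistics 101 | B+
10 | Economics 201 | B-
11 | Economics 201 | B-
16 | English 201 | B-
18 | English 201 | B-
8 | Economics 201 | C
3 | English 201 | C+
15 | Physics 201 | C+
1 | Databases 301 | C-
5 | Physics 201 | D
14 | English 201 | D
19 | Databases 301 | D
21 | Physics 201 | D
13 | Physics 201 | F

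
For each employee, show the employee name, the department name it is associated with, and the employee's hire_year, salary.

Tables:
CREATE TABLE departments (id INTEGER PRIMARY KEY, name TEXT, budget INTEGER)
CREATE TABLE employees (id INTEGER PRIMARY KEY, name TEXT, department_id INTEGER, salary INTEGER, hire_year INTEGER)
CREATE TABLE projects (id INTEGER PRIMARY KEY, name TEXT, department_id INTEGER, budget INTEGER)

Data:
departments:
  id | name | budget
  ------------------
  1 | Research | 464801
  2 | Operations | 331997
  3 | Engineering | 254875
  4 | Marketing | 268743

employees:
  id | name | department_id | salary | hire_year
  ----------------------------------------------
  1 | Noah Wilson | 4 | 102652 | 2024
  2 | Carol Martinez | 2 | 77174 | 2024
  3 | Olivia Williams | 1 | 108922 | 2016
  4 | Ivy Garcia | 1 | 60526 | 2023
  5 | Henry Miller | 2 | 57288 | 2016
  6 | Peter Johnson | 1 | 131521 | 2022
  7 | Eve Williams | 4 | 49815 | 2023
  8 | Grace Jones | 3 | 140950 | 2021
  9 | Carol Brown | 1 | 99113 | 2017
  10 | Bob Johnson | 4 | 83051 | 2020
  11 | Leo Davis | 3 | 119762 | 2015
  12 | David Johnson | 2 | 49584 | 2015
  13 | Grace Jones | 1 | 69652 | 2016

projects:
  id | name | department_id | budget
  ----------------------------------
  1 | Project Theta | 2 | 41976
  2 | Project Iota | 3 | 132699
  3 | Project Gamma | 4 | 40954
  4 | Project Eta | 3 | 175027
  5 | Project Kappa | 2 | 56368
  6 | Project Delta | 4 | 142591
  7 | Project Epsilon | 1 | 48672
SELECT c.name, p.name AS department, c.hire_year, c.salary FROM employees c JOIN departments p ON c.department_id = p.id

Execution result:
name | department | hire_year | salary
Noah Wilson | Marketing | 2024 | 102652
Carol Martinez | Operations | 2024 | 77174
Olivia Williams | Research | 2016 | 108922
Ivy Garcia | Research | 2023 | 60526
Henry Miller | Operations | 2016 | 57288
Peter Johnson | Research | 2022 | 131521
Eve Williams | Marketing | 2023 | 49815
Grace Jones | Engineering | 2021 | 140950
Carol Brown | Research | 2017 | 99113
Bob Johnson | Marketing | 2020 | 83051
Leo Davis | Engineering | 2015 | 119762
David Johnson | Operations | 2015 | 49584
Grace Jones | Research | 2016 | 69652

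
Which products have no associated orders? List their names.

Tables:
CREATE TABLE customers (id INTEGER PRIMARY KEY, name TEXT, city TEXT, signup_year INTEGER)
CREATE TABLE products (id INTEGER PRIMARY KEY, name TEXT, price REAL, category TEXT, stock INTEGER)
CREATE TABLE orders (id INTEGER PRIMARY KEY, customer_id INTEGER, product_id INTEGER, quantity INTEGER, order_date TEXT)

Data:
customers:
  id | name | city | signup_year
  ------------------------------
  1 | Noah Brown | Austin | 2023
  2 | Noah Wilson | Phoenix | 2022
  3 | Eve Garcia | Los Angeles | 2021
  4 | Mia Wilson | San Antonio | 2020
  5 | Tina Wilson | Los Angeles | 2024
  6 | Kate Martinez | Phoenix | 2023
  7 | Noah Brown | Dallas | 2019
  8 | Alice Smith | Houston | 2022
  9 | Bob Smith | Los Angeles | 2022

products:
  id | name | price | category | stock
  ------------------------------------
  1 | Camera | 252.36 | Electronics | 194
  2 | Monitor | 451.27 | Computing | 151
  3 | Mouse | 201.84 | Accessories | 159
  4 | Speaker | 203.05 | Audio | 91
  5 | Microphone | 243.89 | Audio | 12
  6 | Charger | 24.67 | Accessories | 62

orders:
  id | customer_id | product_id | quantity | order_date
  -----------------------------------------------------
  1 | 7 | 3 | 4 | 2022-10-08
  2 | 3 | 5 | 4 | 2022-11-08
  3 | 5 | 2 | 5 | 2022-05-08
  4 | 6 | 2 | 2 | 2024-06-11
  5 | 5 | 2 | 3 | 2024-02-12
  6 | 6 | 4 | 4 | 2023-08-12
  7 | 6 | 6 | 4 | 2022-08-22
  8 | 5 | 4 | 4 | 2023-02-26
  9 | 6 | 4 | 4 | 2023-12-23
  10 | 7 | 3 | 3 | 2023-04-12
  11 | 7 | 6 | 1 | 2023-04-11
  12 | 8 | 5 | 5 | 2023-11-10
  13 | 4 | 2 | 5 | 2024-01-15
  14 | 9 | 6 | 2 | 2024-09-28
SELECT p.name FROM products p LEFT JOIN orders c ON c.product_id = p.id WHERE c.id IS NULL

Execution result:
Camera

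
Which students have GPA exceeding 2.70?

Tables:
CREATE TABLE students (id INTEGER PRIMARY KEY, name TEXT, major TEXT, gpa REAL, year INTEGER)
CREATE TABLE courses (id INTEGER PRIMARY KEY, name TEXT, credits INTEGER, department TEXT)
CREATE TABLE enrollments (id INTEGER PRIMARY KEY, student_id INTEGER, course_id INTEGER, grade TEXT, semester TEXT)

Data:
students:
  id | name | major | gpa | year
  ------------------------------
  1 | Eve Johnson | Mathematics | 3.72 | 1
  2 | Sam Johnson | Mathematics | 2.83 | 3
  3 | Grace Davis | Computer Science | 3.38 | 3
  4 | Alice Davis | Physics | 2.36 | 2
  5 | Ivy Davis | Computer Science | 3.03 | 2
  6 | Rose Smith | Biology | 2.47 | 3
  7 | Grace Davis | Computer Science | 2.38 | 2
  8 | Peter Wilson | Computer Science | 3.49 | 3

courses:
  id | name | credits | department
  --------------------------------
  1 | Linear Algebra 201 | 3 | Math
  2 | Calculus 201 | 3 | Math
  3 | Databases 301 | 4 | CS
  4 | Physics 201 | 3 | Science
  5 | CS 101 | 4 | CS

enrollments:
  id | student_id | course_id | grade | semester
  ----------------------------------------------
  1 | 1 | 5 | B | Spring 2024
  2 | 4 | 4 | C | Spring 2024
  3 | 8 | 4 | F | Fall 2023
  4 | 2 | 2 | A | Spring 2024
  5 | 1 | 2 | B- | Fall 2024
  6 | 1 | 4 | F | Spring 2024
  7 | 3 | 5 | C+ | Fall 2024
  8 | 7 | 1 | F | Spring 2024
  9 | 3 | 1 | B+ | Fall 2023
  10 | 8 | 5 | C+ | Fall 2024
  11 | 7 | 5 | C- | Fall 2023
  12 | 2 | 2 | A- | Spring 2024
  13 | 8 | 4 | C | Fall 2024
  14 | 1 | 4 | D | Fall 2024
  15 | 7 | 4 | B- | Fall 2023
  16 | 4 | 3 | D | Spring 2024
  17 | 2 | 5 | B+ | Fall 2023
SELECT name, gpa FROM students WHERE gpa > 2.7

Execution result:
name | gpa
Eve Johnson | 3.72
Sam Johnson | 2.83
Grace Davis | 3.38
Ivy Davis | 3.03
Peter Wilson | 3.49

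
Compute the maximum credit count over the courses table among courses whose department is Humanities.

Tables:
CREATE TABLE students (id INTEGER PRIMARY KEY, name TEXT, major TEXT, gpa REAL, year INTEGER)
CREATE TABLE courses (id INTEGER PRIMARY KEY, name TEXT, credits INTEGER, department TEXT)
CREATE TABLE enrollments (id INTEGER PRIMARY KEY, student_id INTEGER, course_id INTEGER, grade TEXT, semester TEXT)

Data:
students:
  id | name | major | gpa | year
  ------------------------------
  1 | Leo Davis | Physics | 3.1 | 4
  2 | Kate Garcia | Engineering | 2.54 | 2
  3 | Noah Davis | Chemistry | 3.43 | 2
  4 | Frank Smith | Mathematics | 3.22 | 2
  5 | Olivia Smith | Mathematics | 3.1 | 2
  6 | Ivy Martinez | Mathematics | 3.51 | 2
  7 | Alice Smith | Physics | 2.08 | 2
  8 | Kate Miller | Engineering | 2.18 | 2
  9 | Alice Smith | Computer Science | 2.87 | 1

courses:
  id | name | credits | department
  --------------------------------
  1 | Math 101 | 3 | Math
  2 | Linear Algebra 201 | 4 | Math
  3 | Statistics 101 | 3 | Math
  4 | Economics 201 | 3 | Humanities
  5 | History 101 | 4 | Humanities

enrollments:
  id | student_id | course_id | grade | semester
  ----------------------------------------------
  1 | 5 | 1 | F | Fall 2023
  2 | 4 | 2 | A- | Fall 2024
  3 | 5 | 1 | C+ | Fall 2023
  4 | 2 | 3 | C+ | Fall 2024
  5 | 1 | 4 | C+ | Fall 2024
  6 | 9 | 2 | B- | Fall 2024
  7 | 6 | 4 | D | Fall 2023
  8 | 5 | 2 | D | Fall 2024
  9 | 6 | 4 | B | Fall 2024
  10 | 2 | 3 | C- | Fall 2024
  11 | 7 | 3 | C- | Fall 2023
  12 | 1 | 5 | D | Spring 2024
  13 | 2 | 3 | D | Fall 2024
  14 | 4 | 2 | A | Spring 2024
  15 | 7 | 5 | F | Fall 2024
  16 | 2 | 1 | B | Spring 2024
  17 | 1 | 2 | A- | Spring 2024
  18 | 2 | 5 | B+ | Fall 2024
SELECT MAX(credits) FROM courses WHERE department = 'Humanities'

Execution result:
4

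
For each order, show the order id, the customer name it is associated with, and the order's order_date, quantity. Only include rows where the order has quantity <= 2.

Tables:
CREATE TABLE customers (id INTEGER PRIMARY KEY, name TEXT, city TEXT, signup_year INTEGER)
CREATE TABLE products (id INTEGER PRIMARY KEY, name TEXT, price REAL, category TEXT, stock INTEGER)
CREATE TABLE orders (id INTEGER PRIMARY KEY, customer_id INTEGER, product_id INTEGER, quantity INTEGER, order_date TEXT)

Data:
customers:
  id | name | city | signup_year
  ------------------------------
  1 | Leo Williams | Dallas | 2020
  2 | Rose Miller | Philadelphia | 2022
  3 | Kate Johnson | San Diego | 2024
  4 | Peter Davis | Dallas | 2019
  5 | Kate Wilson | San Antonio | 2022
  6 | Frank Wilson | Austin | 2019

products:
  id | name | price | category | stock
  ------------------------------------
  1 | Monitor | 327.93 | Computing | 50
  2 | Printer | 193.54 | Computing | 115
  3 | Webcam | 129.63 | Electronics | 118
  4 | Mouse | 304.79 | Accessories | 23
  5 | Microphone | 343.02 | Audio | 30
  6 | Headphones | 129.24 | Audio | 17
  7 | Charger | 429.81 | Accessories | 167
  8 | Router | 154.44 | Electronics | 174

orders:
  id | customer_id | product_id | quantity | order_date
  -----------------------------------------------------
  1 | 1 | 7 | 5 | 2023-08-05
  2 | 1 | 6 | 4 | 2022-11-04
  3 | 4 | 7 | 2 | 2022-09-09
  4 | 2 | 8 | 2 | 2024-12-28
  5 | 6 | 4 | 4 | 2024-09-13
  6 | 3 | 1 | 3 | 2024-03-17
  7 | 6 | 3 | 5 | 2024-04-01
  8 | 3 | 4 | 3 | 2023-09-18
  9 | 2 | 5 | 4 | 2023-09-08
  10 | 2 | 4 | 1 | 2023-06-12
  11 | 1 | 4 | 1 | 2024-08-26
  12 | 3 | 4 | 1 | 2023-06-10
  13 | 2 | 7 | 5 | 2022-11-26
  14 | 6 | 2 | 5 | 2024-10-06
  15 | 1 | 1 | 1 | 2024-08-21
SELECT c.id, p.name AS customer, c.order_date, c.quantity FROM orders c JOIN customers p ON c.customer_id = p.id WHERE c.quantity <= 2

Execution result:
id | customer | order_date | quantity
3 | Peter Davis | 2022-09-09 | 2
4 | Rose Miller | 2024-12-28 | 2
10 | Rose Miller | 2023-06-12 | 1
11 | Leo Williams | 2024-08-26 | 1
12 | Kate Johnson | 2023-06-10 | 1
15 | Leo Williams | 2024-08-21 | 1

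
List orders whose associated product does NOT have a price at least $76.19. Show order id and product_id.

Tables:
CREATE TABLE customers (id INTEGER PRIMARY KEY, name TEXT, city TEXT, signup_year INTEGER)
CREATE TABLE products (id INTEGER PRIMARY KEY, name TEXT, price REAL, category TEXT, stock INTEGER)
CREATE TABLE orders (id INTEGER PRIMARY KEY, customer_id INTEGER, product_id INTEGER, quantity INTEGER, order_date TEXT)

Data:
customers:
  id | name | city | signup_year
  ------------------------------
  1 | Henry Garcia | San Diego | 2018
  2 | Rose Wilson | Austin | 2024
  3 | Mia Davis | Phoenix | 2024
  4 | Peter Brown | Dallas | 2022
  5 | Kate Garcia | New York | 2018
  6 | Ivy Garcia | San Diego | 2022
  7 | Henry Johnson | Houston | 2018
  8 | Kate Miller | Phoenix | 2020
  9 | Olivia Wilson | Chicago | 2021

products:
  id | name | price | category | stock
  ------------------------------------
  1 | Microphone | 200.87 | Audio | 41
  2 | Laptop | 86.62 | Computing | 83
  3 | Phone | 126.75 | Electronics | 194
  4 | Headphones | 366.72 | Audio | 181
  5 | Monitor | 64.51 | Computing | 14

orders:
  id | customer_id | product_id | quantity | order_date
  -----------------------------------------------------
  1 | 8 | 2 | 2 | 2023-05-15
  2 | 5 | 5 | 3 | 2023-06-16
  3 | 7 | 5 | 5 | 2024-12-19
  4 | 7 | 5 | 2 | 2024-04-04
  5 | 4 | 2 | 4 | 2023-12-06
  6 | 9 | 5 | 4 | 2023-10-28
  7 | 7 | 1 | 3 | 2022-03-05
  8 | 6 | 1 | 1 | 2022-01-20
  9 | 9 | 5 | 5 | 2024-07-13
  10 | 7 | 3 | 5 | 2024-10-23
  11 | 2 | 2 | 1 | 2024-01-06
SELECT id, product_id FROM orders WHERE product_id NOT IN (SELECT id FROM products WHERE price >= 76.19)

Execution result:
id | product_id
2 | 5
3 | 5
4 | 5
6 | 5
9 | 5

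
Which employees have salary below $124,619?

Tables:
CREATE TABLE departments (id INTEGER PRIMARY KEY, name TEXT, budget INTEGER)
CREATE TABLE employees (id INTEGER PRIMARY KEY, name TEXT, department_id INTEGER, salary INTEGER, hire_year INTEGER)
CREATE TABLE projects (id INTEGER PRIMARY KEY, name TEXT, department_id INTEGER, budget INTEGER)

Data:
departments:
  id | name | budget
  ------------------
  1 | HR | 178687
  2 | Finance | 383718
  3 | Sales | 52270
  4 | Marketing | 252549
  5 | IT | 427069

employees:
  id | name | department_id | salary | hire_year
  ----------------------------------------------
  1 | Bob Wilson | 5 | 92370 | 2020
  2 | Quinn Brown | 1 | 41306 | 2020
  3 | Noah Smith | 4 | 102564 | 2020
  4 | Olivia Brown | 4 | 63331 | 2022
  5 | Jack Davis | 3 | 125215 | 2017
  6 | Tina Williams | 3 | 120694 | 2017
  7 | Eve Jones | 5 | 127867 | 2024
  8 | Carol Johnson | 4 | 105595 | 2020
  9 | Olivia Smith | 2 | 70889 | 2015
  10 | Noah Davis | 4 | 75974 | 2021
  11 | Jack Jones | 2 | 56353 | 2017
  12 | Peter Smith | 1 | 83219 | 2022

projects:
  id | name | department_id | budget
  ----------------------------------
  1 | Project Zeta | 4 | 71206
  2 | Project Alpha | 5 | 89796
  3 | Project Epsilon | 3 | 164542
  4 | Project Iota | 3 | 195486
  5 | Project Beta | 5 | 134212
SELECT name, salary FROM employees WHERE salary < 124619

Execution result:
name | salary
Bob Wilson | 92370
Quinn Brown | 41306
Noah Smith | 102564
Olivia Brown | 63331
Tina Williams | 120694
Carol Johnson | 105595
Olivia Smith | 70889
Noah Davis | 75974
Jack Jones | 56353
Peter Smith | 83219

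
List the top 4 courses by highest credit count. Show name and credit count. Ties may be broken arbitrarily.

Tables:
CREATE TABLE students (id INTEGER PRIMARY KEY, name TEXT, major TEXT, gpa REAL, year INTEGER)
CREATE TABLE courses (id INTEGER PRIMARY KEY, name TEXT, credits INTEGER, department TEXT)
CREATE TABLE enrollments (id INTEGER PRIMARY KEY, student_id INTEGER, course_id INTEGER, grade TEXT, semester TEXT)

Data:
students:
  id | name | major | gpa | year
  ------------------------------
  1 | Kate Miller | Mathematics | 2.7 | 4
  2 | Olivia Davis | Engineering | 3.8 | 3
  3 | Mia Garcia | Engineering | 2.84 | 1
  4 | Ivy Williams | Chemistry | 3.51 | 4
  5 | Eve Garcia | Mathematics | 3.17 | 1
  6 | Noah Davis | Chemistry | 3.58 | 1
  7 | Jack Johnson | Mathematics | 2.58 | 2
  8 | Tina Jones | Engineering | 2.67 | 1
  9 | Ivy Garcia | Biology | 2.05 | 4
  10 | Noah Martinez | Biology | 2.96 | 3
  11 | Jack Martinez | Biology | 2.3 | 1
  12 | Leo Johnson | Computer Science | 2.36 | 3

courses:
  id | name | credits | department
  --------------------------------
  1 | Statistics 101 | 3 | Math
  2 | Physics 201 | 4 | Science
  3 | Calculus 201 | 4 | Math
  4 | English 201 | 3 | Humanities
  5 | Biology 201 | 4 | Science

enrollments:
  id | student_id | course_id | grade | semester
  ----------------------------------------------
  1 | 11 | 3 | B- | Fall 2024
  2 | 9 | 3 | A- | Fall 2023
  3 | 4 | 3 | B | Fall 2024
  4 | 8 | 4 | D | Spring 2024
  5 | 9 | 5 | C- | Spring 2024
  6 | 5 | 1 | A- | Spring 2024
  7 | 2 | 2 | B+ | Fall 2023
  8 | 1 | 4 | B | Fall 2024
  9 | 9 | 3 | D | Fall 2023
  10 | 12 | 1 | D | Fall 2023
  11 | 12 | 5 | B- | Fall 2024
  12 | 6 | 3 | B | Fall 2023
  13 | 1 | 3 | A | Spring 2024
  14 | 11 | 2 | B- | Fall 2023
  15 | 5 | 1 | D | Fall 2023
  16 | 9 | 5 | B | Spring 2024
SELECT name, credits FROM courses ORDER BY credits DESC LIMIT 4

Execution result:
name | credits
Physics 201 | 4
Calculus 201 | 4
Biology 201 | 4
Statistics 101 | 3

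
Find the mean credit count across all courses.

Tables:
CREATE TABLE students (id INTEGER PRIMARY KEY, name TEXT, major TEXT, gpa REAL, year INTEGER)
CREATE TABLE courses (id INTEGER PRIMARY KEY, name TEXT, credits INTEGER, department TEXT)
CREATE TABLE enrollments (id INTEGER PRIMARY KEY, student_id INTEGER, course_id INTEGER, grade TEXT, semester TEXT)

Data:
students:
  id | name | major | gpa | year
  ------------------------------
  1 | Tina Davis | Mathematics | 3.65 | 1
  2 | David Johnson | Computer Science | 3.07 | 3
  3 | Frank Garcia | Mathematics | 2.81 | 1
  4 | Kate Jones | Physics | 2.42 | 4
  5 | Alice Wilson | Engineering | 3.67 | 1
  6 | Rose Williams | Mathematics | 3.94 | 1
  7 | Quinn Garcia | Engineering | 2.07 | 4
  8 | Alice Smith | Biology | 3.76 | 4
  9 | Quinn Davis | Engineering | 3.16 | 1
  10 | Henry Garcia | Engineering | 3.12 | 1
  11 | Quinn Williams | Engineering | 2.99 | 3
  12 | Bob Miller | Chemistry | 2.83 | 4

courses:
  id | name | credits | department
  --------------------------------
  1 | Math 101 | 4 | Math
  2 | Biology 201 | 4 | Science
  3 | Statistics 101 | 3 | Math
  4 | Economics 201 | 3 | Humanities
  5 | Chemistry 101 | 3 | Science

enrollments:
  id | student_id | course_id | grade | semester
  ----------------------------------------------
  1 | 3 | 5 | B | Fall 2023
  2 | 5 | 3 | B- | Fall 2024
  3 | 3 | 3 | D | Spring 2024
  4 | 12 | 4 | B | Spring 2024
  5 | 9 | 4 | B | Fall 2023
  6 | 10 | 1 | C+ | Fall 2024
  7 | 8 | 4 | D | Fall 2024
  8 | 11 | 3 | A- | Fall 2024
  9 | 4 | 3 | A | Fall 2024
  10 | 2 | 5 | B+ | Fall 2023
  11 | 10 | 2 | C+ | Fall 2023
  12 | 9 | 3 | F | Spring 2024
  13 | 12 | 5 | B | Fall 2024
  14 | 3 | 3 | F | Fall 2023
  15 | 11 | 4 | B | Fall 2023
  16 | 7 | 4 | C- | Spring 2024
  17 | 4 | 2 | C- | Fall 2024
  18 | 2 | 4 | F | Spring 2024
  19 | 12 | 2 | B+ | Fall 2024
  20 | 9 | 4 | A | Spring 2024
SELECT AVG(credits) FROM courses

Execution result:
3.40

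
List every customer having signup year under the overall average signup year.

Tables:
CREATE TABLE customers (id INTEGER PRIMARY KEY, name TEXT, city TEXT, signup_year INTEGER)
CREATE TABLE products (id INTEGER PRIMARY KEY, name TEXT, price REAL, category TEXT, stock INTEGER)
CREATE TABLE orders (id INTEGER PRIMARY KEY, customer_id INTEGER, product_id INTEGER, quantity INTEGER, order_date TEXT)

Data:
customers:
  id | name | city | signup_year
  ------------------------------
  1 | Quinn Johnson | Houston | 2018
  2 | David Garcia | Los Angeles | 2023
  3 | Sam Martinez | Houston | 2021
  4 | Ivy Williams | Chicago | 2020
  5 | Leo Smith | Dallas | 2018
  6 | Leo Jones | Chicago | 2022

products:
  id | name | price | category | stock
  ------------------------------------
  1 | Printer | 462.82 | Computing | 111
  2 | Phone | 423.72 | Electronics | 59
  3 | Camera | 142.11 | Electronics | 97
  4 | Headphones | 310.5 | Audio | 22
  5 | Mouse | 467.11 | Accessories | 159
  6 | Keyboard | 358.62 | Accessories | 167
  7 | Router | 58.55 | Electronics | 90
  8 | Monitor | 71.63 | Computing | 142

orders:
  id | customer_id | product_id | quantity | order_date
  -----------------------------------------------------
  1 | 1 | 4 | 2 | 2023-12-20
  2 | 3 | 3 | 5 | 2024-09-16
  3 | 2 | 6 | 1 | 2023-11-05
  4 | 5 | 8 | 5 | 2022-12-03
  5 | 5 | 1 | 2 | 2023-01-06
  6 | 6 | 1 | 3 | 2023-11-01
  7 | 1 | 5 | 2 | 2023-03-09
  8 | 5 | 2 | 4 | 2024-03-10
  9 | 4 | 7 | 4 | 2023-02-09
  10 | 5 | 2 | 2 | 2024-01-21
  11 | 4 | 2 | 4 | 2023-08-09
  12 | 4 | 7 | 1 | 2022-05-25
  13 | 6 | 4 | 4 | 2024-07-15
SELECT name, signup_year FROM customers WHERE signup_year < (SELECT AVG(signup_year) FROM customers)

Execution result:
name | signup_year
Quinn Johnson | 2018
Ivy Williams | 2020
Leo Smith | 2018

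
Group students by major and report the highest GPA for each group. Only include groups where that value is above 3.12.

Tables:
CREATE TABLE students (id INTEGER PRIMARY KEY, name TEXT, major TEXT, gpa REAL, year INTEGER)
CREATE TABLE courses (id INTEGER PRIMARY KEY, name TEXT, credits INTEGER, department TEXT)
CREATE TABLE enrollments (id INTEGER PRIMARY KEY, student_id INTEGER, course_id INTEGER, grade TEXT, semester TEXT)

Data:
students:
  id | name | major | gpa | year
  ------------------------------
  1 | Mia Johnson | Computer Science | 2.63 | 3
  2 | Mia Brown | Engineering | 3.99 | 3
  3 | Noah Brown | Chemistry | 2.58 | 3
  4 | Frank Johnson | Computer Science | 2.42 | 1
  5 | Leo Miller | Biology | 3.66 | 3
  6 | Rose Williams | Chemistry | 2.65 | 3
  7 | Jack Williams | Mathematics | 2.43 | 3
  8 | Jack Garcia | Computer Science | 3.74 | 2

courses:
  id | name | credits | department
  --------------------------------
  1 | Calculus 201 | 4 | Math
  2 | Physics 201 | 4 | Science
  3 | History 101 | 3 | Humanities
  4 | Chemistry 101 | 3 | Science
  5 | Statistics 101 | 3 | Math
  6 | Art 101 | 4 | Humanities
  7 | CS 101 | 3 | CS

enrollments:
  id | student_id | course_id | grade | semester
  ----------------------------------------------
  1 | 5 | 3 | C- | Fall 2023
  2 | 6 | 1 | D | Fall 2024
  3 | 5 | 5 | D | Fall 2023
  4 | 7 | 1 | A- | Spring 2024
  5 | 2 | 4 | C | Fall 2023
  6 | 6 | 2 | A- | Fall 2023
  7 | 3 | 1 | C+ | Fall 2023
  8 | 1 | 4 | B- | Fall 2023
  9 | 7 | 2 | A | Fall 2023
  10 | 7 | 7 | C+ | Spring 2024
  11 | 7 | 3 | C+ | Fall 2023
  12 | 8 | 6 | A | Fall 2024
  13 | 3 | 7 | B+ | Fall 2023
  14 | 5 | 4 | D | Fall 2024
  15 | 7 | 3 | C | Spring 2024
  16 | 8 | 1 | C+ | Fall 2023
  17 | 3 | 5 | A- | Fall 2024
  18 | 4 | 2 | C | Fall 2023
SELECT major, MAX(gpa) AS max_gpa FROM students GROUP BY major HAVING MAX(gpa) > 3.12

Execution result:
major | max_gpa
Biology | 3.66
Computer Science | 3.74
Engineering | 3.99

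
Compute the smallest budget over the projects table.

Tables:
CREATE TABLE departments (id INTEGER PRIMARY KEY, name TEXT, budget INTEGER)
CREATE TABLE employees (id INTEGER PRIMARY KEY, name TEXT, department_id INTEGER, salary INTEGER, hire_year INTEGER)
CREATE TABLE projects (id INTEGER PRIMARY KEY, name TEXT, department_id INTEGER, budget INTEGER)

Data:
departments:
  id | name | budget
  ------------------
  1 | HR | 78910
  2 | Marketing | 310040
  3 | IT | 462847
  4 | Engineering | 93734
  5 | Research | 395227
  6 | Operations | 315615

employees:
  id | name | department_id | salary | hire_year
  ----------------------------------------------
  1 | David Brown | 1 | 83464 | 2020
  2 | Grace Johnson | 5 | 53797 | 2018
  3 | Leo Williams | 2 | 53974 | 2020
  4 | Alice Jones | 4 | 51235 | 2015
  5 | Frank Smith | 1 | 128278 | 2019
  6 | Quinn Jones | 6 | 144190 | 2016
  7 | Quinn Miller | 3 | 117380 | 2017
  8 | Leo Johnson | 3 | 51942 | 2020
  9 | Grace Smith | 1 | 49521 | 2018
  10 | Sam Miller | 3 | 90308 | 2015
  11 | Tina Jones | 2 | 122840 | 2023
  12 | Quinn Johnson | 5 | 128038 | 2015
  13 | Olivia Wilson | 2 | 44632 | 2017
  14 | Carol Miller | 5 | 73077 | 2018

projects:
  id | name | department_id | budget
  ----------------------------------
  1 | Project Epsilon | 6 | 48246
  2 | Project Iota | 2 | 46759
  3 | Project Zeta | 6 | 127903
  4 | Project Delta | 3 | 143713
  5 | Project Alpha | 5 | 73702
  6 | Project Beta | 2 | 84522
SELECT MIN(budget) FROM projects

Execution result:
46759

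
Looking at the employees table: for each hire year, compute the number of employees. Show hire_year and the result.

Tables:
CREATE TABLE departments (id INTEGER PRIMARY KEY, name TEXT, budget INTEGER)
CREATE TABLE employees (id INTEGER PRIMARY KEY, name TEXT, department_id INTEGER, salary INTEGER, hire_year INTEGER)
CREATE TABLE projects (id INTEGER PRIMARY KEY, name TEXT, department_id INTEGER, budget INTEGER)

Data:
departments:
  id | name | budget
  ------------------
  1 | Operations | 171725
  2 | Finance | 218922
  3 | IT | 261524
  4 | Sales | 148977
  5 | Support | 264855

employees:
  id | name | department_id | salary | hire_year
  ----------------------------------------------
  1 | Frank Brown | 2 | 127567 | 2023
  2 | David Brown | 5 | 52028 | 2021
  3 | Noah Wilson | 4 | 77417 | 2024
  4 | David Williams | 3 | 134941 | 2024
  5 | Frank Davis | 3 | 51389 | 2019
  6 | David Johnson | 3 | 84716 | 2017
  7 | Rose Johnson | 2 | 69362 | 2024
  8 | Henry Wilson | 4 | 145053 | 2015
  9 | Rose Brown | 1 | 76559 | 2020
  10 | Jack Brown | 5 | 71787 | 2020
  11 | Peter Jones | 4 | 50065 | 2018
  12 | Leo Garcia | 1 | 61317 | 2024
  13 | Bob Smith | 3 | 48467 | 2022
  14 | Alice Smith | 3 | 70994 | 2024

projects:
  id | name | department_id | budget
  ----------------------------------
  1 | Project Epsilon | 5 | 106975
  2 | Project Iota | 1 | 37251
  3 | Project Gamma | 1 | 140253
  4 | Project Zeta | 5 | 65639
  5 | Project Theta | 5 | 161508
SELECT hire_year, COUNT(*) AS n FROM employees GROUP BY hire_year

Execution result:
hire_year | n
2015 | 1
2017 | 1
2018 | 1
2019 | 1
2020 | 2
2021 | 1
2022 | 1
2023 | 1
2024 | 5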